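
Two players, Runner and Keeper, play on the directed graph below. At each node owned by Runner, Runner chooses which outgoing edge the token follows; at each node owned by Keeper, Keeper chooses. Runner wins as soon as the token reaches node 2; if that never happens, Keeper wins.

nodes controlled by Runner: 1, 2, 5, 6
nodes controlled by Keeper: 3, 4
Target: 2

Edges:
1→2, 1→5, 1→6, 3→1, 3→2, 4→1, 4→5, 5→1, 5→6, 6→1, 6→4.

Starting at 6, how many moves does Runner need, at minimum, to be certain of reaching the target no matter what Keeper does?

A0 = {2}
A1: add {1} — 1 (Runner) has 1→2.
A2: add {3, 5, 6} — 3 (Keeper): all of {1, 2} already in; 5 (Runner) has 5→1; 6 (Runner) has 6→1.
6 enters the attractor at level 2, so Runner can force the target in 2 moves from there.

2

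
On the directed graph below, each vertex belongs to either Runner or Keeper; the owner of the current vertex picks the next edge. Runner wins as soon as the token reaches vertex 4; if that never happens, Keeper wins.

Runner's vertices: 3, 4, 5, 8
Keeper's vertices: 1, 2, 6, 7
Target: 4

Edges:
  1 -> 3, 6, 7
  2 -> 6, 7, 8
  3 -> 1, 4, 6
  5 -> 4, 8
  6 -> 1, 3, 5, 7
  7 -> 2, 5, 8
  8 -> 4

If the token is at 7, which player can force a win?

A0 = {4}
A1: add {3, 5, 8} — 3 (Runner) has 3→4; 5 (Runner) has 5→4; 8 (Runner) has 8→4.
A2 = A1; e.g. 1 (Keeper) can still go to 6. Fixed point.
7 never enters the attractor, so Keeper can avoid the target forever.

Keeper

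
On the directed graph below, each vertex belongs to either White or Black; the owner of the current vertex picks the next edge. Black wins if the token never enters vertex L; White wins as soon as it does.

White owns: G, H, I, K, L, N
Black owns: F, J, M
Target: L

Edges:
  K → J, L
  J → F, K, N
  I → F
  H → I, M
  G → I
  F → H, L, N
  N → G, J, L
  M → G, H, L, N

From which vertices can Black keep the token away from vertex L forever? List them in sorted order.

A0 = {L}
A1: add {K, N} — K (White) has K→L; N (White) has N→L.
A2 = A1; e.g. F (Black) can still go to H. Fixed point.
White's attractor = {K, L, N}; Black avoids the target exactly from the complement.

F, G, H, I, J, M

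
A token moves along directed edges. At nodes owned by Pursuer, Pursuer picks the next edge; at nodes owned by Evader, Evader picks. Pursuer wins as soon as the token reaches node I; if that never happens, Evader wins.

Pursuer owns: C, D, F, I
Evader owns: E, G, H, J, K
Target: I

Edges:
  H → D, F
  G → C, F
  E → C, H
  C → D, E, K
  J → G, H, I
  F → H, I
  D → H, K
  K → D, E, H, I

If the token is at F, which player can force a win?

A0 = {I}
A1: add {F} — F (Pursuer) has F→I.
A2 = A1; e.g. C (Pursuer) has no edge into A1. Fixed point.
F ∈ A1, so Pursuer can force the target.

Pursuer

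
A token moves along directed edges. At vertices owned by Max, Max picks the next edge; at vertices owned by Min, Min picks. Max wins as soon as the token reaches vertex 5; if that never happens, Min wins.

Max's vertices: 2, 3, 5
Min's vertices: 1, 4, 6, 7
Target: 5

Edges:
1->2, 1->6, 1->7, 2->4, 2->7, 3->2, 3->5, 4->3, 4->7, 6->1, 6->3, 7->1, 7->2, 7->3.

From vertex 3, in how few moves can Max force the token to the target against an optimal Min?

1

A0 = {5}
A1: add {3} — 3 (Max) has 3→5.
A2 = A1; e.g. 1 (Min) can still go to 2. Fixed point.
3 enters the attractor at level 1, so Max can force the target in 1 move from there.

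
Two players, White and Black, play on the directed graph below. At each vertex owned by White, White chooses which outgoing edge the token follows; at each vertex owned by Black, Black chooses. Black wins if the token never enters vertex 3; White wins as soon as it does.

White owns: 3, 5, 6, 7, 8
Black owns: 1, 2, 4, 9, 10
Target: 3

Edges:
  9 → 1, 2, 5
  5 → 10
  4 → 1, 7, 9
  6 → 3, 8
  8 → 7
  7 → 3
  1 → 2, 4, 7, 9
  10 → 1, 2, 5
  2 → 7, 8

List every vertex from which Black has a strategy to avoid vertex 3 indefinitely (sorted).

1, 4, 5, 9, 10

A0 = {3}
A1: add {6, 7} — 6 (White) has 6→3; 7 (White) has 7→3.
A2: add {8} — 8 (White) has 8→7.
A3: add {2} — 2 (Black): all of {7, 8} already in.
A4 = A3; e.g. 1 (Black) can still go to 4. Fixed point.
White's attractor = {2, 3, 6, 7, 8}; Black avoids the target exactly from the complement.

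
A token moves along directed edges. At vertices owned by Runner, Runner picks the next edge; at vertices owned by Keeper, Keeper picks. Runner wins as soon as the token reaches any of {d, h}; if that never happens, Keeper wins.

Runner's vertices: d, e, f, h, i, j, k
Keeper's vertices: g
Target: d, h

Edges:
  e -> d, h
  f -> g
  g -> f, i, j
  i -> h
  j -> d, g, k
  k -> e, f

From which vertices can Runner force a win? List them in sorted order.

d, e, h, i, j, k

A0 = {d, h}
A1: add {e, i, j} — e (Runner) has e→d; i (Runner) has i→h; j (Runner) has j→d.
A2: add {k} — k (Runner) has k→e.
A3 = A2; e.g. f (Runner) has no edge into A2. Fixed point.
Runner's winning region = {d, e, h, i, j, k}.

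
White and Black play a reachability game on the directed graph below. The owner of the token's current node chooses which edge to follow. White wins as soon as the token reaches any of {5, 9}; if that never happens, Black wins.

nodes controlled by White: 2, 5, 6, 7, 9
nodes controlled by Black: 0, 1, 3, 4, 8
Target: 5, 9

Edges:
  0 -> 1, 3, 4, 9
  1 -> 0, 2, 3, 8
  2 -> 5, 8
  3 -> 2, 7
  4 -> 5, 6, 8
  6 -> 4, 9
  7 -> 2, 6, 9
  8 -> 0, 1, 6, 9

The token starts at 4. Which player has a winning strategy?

Black

A0 = {5, 9}
A1: add {2, 6, 7} — 2 (White) has 2→5; 6 (White) has 6→9; 7 (White) has 7→9.
A2: add {3} — 3 (Black): all of {2, 7} already in.
A3 = A2; e.g. 0 (Black) can still go to 1. Fixed point.
4 never enters the attractor, so Black can avoid the target forever.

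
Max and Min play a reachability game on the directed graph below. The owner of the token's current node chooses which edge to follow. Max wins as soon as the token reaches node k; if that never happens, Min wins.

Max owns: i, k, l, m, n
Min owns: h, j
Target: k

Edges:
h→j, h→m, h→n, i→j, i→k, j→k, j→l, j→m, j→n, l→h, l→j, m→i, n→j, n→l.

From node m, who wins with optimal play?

A0 = {k}
A1: add {i} — i (Max) has i→k.
A2: add {m} — m (Max) has m→i.
A3 = A2; e.g. h (Min) can still go to j. Fixed point.
m ∈ A2, so Max can force the target.

Max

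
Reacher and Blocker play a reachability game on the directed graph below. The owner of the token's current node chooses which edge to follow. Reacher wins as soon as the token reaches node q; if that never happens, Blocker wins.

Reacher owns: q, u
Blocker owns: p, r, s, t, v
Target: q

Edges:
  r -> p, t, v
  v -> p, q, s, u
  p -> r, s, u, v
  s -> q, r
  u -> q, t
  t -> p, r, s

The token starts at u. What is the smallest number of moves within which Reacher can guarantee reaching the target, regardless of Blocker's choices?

1

A0 = {q}
A1: add {u} — u (Reacher) has u→q.
A2 = A1; e.g. p (Blocker) can still go to r. Fixed point.
u enters the attractor at level 1, so Reacher can force the target in 1 move from there.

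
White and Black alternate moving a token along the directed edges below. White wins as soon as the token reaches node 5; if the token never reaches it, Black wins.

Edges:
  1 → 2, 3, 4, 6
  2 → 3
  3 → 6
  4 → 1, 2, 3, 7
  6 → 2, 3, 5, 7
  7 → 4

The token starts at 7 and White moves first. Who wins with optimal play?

Black

Track states (vertex, player-to-move).
A0 = {(5,White), (5,Black)}
A1: add {(6,White)}.
A2: add {(3,Black)}.
A3: add {(1,White), (2,White), (4,White)}.
A4: add {(7,Black)}.
A5 = A4; e.g. (1,Black) stays out. (7,White) never enters ⇒ Black avoids the target.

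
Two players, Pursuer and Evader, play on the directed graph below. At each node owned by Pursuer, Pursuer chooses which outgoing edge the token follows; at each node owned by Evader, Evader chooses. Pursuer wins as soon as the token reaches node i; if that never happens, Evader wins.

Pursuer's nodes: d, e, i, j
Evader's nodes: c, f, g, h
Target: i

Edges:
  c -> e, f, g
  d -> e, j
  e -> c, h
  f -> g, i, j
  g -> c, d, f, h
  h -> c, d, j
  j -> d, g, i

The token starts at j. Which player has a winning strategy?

A0 = {i}
A1: add {j} — j (Pursuer) has j→i.
j ∈ A1, so Pursuer can force the target.

Pursuer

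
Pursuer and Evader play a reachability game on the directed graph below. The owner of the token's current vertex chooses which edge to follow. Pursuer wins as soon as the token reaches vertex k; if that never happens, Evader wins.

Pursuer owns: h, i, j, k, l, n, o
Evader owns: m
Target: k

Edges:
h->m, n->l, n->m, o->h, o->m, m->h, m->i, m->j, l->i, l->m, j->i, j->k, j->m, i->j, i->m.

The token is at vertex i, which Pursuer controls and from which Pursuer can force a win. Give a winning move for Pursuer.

j

A0 = {k}
A1: add {j} — j (Pursuer) has j→k.
A2: add {i} — i (Pursuer) has i→j.
A3: add {l} — l (Pursuer) has l→i.
A4: add {n} — n (Pursuer) has n→l.
A5 = A4; e.g. h (Pursuer) has no edge into A4. Fixed point.
From i, successor j is in the attractor (rank 1); the other successor m is not.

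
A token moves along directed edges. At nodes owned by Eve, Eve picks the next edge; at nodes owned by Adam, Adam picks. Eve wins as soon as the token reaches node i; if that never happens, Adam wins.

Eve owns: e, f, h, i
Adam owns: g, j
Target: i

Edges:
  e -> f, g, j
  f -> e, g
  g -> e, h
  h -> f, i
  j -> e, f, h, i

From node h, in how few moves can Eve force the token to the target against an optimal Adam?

1

A0 = {i}
A1: add {h} — h (Eve) has h→i.
A2 = A1; e.g. e (Eve) has no edge into A1. Fixed point.
h enters the attractor at level 1, so Eve can force the target in 1 move from there.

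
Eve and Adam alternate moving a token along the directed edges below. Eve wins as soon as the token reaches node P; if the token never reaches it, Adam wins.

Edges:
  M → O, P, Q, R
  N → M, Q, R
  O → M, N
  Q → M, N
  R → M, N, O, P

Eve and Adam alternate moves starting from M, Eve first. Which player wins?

Track states (vertex, player-to-move).
A0 = {(P,Eve), (P,Adam)}
A1: add {(M,Eve), (R,Eve)}.
(M,Eve) ∈ A1 ⇒ Eve forces the target.

Eve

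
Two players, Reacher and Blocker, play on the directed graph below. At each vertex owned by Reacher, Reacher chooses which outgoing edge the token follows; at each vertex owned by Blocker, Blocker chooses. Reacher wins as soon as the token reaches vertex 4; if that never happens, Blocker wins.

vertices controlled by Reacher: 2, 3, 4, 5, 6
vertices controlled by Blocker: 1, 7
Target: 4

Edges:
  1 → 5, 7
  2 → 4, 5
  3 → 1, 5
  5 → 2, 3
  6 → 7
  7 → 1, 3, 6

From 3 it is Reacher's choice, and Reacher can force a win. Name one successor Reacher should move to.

A0 = {4}
A1: add {2} — 2 (Reacher) has 2→4.
A2: add {5} — 5 (Reacher) has 5→2.
A3: add {3} — 3 (Reacher) has 3→5.
A4 = A3; e.g. 1 (Blocker) can still go to 7. Fixed point.
From 3, successor 5 is in the attractor (rank 2); the other successor 1 is not.

5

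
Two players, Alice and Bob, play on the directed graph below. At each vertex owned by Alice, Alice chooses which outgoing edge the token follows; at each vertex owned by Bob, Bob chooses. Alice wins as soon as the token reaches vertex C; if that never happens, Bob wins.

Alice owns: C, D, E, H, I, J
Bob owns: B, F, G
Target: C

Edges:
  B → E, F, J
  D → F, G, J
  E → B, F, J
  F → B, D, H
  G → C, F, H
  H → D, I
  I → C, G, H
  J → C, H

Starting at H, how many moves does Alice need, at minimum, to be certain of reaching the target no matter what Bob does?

2

A0 = {C}
A1: add {I, J} — I (Alice) has I→C; J (Alice) has J→C.
A2: add {D, E, H} — D (Alice) has D→J; E (Alice) has E→J; H (Alice) has H→I.
A3 = A2; e.g. B (Bob) can still go to F. Fixed point.
H enters the attractor at level 2, so Alice can force the target in 2 moves from there.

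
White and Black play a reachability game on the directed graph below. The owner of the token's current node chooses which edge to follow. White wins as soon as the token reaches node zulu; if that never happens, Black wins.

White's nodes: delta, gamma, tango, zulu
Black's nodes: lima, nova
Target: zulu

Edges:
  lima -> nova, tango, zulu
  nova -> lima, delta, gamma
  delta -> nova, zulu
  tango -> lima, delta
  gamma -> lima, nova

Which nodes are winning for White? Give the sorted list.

A0 = {zulu}
A1: add {delta} — delta (White) has delta→zulu.
A2: add {tango} — tango (White) has tango→delta.
A3 = A2; e.g. lima (Black) can still go to nova. Fixed point.
White's winning region = {delta, tango, zulu}.

delta, tango, zulu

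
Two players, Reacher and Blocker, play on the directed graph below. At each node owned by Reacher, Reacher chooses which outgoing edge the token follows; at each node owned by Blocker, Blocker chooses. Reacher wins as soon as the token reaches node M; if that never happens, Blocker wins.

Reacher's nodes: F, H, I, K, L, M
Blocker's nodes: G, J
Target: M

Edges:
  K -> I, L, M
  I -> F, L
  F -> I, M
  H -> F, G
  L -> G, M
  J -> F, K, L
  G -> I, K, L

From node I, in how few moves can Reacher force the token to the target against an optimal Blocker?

2

A0 = {M}
A1: add {F, K, L} — F (Reacher) has F→M; K (Reacher) has K→M; L (Reacher) has L→M.
A2: add {H, I, J} — H (Reacher) has H→F; I (Reacher) has I→F; J (Blocker): all of {F, K, L} already in.
I enters the attractor at level 2, so Reacher can force the target in 2 moves from there.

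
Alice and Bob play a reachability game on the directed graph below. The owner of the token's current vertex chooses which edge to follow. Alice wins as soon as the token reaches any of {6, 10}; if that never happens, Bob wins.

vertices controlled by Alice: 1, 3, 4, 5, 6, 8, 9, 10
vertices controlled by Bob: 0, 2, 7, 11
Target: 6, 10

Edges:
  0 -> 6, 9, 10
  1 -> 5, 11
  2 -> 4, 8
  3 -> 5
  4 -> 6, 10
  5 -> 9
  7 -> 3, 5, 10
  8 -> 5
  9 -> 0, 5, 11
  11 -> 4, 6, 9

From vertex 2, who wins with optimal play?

A0 = {6, 10}
A1: add {4} — 4 (Alice) has 4→6.
A2 = A1; e.g. 0 (Bob) can still go to 9. Fixed point.
2 never enters the attractor, so Bob can avoid the target forever.

Bob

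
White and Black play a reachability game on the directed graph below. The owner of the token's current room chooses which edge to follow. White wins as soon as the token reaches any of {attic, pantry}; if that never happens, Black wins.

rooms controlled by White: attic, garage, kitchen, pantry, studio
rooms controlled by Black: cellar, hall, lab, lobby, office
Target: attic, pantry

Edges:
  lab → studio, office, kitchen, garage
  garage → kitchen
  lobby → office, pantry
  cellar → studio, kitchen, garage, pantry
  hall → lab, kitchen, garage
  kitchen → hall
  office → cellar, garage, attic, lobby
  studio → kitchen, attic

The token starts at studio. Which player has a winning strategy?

White

A0 = {attic, pantry}
A1: add {studio} — studio (White) has studio→attic.
A2 = A1; e.g. lab (Black) can still go to office. Fixed point.
studio ∈ A1, so White can force the target.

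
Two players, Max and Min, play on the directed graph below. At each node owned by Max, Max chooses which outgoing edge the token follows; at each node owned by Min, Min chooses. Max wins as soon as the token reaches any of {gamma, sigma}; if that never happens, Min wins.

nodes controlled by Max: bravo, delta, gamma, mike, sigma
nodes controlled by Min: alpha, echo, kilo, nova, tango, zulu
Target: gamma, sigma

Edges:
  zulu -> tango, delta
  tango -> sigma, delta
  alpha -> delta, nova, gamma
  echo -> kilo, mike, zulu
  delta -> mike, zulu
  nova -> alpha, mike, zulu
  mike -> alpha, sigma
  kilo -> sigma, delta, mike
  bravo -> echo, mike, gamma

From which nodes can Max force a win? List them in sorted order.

A0 = {gamma, sigma}
A1: add {bravo, mike} — bravo (Max) has bravo→gamma; mike (Max) has mike→sigma.
A2: add {delta} — delta (Max) has delta→mike.
A3: add {kilo, tango} — tango (Min): all of {sigma, delta} already in; kilo (Min): all of {sigma, delta, mike} already in.
A4: add {zulu} — zulu (Min): all of {tango, delta} already in.
A5: add {echo} — echo (Min): all of {kilo, mike, zulu} already in.
A6 = A5; e.g. alpha (Min) can still go to nova. Fixed point.
Max's winning region = {bravo, delta, echo, gamma, kilo, mike, sigma, tango, zulu}.

bravo, delta, echo, gamma, kilo, mike, sigma, tango, zulu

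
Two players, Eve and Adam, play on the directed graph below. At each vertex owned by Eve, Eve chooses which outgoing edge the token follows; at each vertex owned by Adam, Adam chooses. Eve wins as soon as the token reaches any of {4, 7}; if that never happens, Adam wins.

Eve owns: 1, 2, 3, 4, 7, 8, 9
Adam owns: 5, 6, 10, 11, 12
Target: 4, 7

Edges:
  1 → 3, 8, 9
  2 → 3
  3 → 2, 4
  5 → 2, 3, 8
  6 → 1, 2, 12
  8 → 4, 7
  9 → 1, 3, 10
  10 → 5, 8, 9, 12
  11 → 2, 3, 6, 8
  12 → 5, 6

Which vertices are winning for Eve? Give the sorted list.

A0 = {4, 7}
A1: add {3, 8} — 3 (Eve) has 3→4; 8 (Eve) has 8→4.
A2: add {1, 2, 9} — 1 (Eve) has 1→3; 2 (Eve) has 2→3; 9 (Eve) has 9→3.
A3: add {5} — 5 (Adam): all of {2, 3, 8} already in.
A4 = A3; e.g. 6 (Adam) can still go to 12. Fixed point.
Eve's winning region = {1, 2, 3, 4, 5, 7, 8, 9}.

1, 2, 3, 4, 5, 7, 8, 9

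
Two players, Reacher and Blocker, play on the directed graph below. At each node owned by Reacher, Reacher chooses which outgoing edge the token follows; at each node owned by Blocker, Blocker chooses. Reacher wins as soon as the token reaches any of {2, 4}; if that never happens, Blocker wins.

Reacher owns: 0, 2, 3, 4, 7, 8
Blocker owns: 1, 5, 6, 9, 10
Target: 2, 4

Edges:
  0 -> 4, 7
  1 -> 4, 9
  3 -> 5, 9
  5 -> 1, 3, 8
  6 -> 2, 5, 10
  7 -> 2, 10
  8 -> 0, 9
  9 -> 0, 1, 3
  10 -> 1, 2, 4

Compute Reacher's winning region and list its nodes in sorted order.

0, 2, 4, 7, 8

A0 = {2, 4}
A1: add {0, 7} — 0 (Reacher) has 0→4; 7 (Reacher) has 7→2.
A2: add {8} — 8 (Reacher) has 8→0.
A3 = A2; e.g. 1 (Blocker) can still go to 9. Fixed point.
Reacher's winning region = {0, 2, 4, 7, 8}.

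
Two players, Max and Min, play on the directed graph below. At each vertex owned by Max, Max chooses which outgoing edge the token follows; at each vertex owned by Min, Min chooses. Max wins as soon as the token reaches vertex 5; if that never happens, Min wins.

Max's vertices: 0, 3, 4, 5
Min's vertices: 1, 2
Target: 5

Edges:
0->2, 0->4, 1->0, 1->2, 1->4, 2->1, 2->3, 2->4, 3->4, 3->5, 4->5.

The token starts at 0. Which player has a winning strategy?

A0 = {5}
A1: add {3, 4} — 3 (Max) has 3→5; 4 (Max) has 4→5.
A2: add {0} — 0 (Max) has 0→4.
A3 = A2; e.g. 1 (Min) can still go to 2. Fixed point.
0 ∈ A2, so Max can force the target.

Max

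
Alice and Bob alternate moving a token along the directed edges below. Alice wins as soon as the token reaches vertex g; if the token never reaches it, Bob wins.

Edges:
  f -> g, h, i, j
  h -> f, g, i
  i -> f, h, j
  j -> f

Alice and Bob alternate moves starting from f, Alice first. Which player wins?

Alice

Track states (vertex, player-to-move).
A0 = {(g,Alice), (g,Bob)}
A1: add {(f,Alice), (h,Alice)}.
(f,Alice) ∈ A1 ⇒ Alice forces the target.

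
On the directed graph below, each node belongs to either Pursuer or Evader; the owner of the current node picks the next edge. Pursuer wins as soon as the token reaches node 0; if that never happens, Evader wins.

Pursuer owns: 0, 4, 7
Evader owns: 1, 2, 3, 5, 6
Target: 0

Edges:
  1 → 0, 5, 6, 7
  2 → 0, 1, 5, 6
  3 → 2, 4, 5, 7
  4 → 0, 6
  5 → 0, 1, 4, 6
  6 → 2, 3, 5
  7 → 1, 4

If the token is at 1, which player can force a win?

A0 = {0}
A1: add {4} — 4 (Pursuer) has 4→0.
A2: add {7} — 7 (Pursuer) has 7→4.
A3 = A2; e.g. 1 (Evader) can still go to 5. Fixed point.
1 never enters the attractor, so Evader can avoid the target forever.

Evader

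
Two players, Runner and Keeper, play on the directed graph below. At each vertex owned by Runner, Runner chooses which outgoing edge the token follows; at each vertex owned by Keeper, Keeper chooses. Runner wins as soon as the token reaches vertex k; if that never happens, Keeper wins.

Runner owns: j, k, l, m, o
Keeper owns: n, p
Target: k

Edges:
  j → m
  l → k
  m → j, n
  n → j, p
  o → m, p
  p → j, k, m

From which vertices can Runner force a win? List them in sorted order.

A0 = {k}
A1: add {l} — l (Runner) has l→k.
A2 = A1; e.g. j (Runner) has no edge into A1. Fixed point.
Runner's winning region = {k, l}.

k, l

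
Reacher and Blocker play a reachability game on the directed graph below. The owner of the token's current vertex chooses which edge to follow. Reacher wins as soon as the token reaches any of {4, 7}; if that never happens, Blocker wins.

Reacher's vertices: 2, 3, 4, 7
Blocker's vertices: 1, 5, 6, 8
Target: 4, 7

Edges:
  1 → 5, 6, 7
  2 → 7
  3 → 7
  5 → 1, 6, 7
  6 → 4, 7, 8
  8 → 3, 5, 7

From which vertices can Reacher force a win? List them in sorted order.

A0 = {4, 7}
A1: add {2, 3} — 2 (Reacher) has 2→7; 3 (Reacher) has 3→7.
A2 = A1; e.g. 1 (Blocker) can still go to 5. Fixed point.
Reacher's winning region = {2, 3, 4, 7}.

2, 3, 4, 7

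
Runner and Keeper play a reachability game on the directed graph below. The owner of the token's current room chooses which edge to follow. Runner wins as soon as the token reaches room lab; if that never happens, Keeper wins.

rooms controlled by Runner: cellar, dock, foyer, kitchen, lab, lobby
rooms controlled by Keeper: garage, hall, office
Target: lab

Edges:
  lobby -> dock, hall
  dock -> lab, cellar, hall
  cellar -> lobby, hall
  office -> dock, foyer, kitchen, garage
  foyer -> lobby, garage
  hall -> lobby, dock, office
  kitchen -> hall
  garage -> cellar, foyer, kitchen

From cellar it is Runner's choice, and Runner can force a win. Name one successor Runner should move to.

A0 = {lab}
A1: add {dock} — dock (Runner) has dock→lab.
A2: add {lobby} — lobby (Runner) has lobby→dock.
A3: add {cellar, foyer} — cellar (Runner) has cellar→lobby; foyer (Runner) has foyer→lobby.
A4 = A3; e.g. office (Keeper) can still go to kitchen. Fixed point.
From cellar, successor lobby is in the attractor (rank 2); the other successor hall is not.

lobby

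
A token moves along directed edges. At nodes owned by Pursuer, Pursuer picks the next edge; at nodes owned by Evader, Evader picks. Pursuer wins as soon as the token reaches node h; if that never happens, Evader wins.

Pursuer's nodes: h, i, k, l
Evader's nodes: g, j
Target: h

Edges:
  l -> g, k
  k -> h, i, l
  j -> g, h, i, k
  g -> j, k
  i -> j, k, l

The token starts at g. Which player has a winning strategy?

Evader

A0 = {h}
A1: add {k} — k (Pursuer) has k→h.
A2: add {i, l} — i (Pursuer) has i→k; l (Pursuer) has l→k.
A3 = A2; e.g. g (Evader) can still go to j. Fixed point.
g never enters the attractor, so Evader can avoid the target forever.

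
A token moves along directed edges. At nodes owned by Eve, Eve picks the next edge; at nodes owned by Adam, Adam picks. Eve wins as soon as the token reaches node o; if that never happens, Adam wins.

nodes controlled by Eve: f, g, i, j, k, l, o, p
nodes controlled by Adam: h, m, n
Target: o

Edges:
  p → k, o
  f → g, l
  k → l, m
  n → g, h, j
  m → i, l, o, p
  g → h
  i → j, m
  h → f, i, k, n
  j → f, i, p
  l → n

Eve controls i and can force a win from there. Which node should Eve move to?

A0 = {o}
A1: add {p} — p (Eve) has p→o.
A2: add {j} — j (Eve) has j→p.
A3: add {i} — i (Eve) has i→j.
A4 = A3; e.g. f (Eve) has no edge into A3. Fixed point.
From i, successor j is in the attractor (rank 2); the other successor m is not.

j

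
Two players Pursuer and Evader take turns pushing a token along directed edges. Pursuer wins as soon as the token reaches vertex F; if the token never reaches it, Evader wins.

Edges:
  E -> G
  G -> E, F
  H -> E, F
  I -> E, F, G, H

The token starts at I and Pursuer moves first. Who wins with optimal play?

Pursuer

Track states (vertex, player-to-move).
A0 = {(F,Pursuer), (F,Evader)}
A1: add {(G,Pursuer), (H,Pursuer), (I,Pursuer)}.
(I,Pursuer) ∈ A1 ⇒ Pursuer forces the target.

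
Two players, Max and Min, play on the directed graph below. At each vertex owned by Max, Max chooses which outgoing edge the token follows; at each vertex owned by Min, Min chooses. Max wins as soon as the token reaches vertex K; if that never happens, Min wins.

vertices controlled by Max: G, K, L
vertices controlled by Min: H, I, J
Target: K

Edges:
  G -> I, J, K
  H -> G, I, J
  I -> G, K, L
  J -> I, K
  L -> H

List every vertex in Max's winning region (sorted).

A0 = {K}
A1: add {G} — G (Max) has G→K.
A2 = A1; e.g. H (Min) can still go to I. Fixed point.
Max's winning region = {G, K}.

G, K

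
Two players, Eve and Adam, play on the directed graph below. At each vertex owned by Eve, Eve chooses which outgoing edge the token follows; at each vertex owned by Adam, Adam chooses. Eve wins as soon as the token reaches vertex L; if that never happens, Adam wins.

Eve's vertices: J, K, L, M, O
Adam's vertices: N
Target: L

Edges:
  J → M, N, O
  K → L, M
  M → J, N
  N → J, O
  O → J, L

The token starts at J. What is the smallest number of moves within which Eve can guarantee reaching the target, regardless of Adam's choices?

A0 = {L}
A1: add {K, O} — K (Eve) has K→L; O (Eve) has O→L.
A2: add {J} — J (Eve) has J→O.
J enters the attractor at level 2, so Eve can force the target in 2 moves from there.

2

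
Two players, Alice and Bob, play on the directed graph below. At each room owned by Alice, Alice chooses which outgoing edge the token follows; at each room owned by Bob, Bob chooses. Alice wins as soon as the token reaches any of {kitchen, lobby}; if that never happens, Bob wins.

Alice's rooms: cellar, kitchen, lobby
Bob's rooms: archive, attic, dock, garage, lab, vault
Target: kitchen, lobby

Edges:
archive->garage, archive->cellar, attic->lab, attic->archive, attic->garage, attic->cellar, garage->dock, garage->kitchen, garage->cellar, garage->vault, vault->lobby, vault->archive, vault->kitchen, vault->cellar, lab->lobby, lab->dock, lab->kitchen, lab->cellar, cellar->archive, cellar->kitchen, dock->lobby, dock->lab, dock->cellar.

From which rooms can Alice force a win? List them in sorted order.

cellar, kitchen, lobby

A0 = {kitchen, lobby}
A1: add {cellar} — cellar (Alice) has cellar→kitchen.
A2 = A1; e.g. lab (Bob) can still go to dock. Fixed point.
Alice's winning region = {cellar, kitchen, lobby}.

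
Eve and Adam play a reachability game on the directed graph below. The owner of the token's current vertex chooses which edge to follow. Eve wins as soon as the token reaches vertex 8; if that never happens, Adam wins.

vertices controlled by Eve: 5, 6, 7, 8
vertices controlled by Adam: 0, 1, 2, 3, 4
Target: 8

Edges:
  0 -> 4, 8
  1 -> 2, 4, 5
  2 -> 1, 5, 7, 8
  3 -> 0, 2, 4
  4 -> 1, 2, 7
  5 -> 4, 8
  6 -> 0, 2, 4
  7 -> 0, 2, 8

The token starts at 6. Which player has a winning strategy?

A0 = {8}
A1: add {5, 7} — 5 (Eve) has 5→8; 7 (Eve) has 7→8.
A2 = A1; e.g. 0 (Adam) can still go to 4. Fixed point.
6 never enters the attractor, so Adam can avoid the target forever.

Adam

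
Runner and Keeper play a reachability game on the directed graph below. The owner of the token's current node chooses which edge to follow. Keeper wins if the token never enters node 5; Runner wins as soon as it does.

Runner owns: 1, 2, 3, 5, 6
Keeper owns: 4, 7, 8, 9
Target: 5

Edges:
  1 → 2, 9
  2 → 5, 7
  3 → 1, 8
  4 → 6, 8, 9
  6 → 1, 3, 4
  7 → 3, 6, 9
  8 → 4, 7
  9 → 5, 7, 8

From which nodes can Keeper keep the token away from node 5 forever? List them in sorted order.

4, 7, 8, 9

A0 = {5}
A1: add {2} — 2 (Runner) has 2→5.
A2: add {1} — 1 (Runner) has 1→2.
A3: add {3, 6} — 3 (Runner) has 3→1; 6 (Runner) has 6→1.
A4 = A3; e.g. 4 (Keeper) can still go to 8. Fixed point.
Runner's attractor = {1, 2, 3, 5, 6}; Keeper avoids the target exactly from the complement.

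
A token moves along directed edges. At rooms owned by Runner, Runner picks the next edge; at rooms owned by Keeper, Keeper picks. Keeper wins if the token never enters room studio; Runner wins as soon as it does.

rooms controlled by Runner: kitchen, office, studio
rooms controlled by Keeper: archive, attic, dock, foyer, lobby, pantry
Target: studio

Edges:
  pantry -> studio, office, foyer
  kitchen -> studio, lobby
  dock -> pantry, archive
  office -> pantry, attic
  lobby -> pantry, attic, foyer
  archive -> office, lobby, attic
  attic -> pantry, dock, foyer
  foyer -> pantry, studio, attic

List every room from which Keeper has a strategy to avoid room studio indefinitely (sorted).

archive, attic, dock, foyer, lobby, office, pantry

A0 = {studio}
A1: add {kitchen} — kitchen (Runner) has kitchen→studio.
A2 = A1; e.g. pantry (Keeper) can still go to office. Fixed point.
Runner's attractor = {kitchen, studio}; Keeper avoids the target exactly from the complement.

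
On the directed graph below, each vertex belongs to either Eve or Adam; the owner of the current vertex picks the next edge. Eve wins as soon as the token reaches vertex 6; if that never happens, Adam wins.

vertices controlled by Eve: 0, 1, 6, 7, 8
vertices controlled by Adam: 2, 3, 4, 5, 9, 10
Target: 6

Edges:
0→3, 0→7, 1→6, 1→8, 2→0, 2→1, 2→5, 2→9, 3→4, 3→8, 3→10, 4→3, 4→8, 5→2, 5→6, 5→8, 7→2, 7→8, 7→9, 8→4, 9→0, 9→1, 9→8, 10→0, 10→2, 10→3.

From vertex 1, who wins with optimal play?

Eve

A0 = {6}
A1: add {1} — 1 (Eve) has 1→6.
A2 = A1; e.g. 0 (Eve) has no edge into A1. Fixed point.
1 ∈ A1, so Eve can force the target.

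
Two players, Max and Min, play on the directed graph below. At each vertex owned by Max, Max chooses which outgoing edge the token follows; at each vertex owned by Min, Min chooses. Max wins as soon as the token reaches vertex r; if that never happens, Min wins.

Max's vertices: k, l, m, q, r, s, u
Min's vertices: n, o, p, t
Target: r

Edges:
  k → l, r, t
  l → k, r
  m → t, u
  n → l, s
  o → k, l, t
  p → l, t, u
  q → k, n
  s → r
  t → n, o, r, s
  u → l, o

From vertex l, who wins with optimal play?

A0 = {r}
A1: add {k, l, s} — k (Max) has k→r; l (Max) has l→r; s (Max) has s→r.
l ∈ A1, so Max can force the target.

Max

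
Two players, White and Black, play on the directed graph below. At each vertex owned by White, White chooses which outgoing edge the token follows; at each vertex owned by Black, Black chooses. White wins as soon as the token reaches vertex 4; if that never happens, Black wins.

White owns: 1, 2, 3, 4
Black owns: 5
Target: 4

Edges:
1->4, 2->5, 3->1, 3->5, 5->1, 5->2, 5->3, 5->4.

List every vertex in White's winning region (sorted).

A0 = {4}
A1: add {1} — 1 (White) has 1→4.
A2: add {3} — 3 (White) has 3→1.
A3 = A2; e.g. 2 (White) has no edge into A2. Fixed point.
White's winning region = {1, 3, 4}.

1, 3, 4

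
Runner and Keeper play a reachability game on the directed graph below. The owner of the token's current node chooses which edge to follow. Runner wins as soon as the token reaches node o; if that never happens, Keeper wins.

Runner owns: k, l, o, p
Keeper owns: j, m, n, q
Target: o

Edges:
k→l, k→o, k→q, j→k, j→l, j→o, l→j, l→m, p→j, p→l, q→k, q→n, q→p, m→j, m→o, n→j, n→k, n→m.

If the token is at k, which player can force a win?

Runner

A0 = {o}
A1: add {k} — k (Runner) has k→o.
A2 = A1; e.g. j (Keeper) can still go to l. Fixed point.
k ∈ A1, so Runner can force the target.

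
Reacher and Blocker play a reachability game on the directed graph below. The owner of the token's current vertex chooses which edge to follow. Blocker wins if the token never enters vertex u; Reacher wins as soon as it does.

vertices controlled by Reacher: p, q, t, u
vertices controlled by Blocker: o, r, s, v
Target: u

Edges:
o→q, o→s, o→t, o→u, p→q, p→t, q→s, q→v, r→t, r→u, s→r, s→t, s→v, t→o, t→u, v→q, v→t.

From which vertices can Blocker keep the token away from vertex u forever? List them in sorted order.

A0 = {u}
A1: add {t} — t (Reacher) has t→u.
A2: add {p, r} — p (Reacher) has p→t; r (Blocker): all of {t, u} already in.
A3 = A2; e.g. o (Blocker) can still go to q. Fixed point.
Reacher's attractor = {p, r, t, u}; Blocker avoids the target exactly from the complement.

o, q, s, v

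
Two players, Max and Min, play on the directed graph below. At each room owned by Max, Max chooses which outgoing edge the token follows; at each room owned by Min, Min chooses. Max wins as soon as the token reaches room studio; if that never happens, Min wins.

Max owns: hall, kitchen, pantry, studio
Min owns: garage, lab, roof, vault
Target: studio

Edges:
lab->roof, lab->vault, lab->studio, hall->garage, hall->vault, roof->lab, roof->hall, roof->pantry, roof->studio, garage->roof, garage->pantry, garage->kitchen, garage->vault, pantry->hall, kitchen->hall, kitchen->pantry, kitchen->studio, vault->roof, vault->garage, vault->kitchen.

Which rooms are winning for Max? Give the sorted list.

kitchen, studio

A0 = {studio}
A1: add {kitchen} — kitchen (Max) has kitchen→studio.
A2 = A1; e.g. lab (Min) can still go to roof. Fixed point.
Max's winning region = {kitchen, studio}.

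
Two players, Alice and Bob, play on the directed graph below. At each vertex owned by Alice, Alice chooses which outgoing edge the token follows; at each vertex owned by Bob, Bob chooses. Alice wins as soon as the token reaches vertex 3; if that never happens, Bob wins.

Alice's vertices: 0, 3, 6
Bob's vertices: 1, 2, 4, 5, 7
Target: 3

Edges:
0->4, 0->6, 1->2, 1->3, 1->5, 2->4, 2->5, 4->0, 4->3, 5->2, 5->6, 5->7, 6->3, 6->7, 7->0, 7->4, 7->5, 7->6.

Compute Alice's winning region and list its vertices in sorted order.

0, 3, 4, 6

A0 = {3}
A1: add {6} — 6 (Alice) has 6→3.
A2: add {0} — 0 (Alice) has 0→6.
A3: add {4} — 4 (Bob): all of {0, 3} already in.
A4 = A3; e.g. 1 (Bob) can still go to 2. Fixed point.
Alice's winning region = {0, 3, 4, 6}.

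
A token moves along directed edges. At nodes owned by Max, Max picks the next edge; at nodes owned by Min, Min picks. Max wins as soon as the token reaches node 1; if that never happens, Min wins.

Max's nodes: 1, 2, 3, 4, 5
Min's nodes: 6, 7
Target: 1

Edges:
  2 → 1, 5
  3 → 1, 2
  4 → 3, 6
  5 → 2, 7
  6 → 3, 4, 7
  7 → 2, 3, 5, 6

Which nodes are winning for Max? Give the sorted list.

1, 2, 3, 4, 5

A0 = {1}
A1: add {2, 3} — 2 (Max) has 2→1; 3 (Max) has 3→1.
A2: add {4, 5} — 4 (Max) has 4→3; 5 (Max) has 5→2.
A3 = A2; e.g. 6 (Min) can still go to 7. Fixed point.
Max's winning region = {1, 2, 3, 4, 5}.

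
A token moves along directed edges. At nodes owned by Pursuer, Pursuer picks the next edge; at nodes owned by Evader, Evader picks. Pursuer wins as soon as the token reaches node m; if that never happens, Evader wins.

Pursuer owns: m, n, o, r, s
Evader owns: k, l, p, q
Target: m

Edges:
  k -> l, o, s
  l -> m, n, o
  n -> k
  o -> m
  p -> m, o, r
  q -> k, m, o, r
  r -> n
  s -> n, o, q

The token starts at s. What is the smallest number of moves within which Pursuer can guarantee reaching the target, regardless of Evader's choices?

A0 = {m}
A1: add {o} — o (Pursuer) has o→m.
A2: add {s} — s (Pursuer) has s→o.
A3 = A2; e.g. k (Evader) can still go to l. Fixed point.
s enters the attractor at level 2, so Pursuer can force the target in 2 moves from there.

2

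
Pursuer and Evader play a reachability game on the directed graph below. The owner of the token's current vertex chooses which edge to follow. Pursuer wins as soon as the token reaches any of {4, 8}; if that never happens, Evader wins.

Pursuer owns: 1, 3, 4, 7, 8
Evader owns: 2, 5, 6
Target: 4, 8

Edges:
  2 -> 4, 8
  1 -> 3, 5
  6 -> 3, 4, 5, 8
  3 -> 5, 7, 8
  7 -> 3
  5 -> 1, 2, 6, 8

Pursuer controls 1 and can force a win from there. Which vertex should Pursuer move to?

3

A0 = {4, 8}
A1: add {2, 3} — 2 (Evader): all of {4, 8} already in; 3 (Pursuer) has 3→8.
A2: add {1, 7} — 1 (Pursuer) has 1→3; 7 (Pursuer) has 7→3.
A3 = A2; e.g. 5 (Evader) can still go to 6. Fixed point.
From 1, successor 3 is in the attractor (rank 1); the other successor 5 is not.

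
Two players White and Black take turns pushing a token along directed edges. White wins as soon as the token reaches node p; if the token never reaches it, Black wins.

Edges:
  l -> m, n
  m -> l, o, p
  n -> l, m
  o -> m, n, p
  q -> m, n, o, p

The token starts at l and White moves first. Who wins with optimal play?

Black

Track states (vertex, player-to-move).
A0 = {(p,White), (p,Black)}
A1: add {(m,White), (o,White), (q,White)}.
A2 = A1; e.g. (l,White) stays out. (l,White) never enters ⇒ Black avoids the target.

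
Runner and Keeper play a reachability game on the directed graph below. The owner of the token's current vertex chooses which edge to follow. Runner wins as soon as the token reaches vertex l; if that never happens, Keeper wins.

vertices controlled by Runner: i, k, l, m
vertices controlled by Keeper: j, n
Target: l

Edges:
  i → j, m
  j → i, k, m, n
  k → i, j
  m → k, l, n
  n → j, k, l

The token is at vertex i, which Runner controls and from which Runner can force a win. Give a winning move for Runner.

A0 = {l}
A1: add {m} — m (Runner) has m→l.
A2: add {i} — i (Runner) has i→m.
A3: add {k} — k (Runner) has k→i.
A4 = A3; e.g. j (Keeper) can still go to n. Fixed point.
From i, successor m is in the attractor (rank 1); the other successor j is not.

m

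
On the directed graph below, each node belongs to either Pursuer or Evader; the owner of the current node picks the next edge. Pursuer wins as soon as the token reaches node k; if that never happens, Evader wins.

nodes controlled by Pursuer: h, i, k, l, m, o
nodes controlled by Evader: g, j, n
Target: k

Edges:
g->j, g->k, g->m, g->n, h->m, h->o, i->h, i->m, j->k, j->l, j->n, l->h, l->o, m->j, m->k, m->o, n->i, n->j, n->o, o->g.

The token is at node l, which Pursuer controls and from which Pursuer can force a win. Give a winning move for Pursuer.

h

A0 = {k}
A1: add {m} — m (Pursuer) has m→k.
A2: add {h, i} — h (Pursuer) has h→m; i (Pursuer) has i→m.
A3: add {l} — l (Pursuer) has l→h.
A4 = A3; e.g. g (Evader) can still go to j. Fixed point.
From l, successor h is in the attractor (rank 2); the other successor o is not.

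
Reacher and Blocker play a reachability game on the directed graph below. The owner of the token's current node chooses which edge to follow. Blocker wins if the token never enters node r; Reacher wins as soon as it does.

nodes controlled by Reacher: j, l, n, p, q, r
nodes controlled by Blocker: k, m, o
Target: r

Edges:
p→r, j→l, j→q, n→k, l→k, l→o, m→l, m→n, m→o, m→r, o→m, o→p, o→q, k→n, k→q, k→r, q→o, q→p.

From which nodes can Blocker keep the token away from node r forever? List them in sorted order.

A0 = {r}
A1: add {p} — p (Reacher) has p→r.
A2: add {q} — q (Reacher) has q→p.
A3: add {j} — j (Reacher) has j→q.
A4 = A3; e.g. k (Blocker) can still go to n. Fixed point.
Reacher's attractor = {j, p, q, r}; Blocker avoids the target exactly from the complement.

k, l, m, n, o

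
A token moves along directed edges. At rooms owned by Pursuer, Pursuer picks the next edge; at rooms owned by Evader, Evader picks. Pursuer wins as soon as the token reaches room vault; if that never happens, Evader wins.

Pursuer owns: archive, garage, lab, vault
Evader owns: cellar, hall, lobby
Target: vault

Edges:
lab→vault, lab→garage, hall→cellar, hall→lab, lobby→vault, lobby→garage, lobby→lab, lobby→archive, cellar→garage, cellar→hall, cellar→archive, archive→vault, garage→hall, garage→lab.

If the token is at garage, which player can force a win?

A0 = {vault}
A1: add {archive, lab} — lab (Pursuer) has lab→vault; archive (Pursuer) has archive→vault.
A2: add {garage} — garage (Pursuer) has garage→lab.
garage ∈ A2, so Pursuer can force the target.

Pursuer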